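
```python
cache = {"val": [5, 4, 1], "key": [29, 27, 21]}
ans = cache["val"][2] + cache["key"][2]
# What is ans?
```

Trace:
`cache = {"val": [5, 4, 1], "key": [29, 27, 21]}` → cache = {'val': [5, 4, 1], 'key': [29, 27, 21]}
`ans = cache["val"][2] + cache["key"][2]` → ans = 22
So ans = 22

Answer: 22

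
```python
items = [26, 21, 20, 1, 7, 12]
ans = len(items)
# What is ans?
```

Trace:
`items = [26, 21, 20, 1, 7, 12]` → items = [26, 21, 20, 1, 7, 12]
`ans = len(items)` → ans = 6
So ans = 6

Answer: 6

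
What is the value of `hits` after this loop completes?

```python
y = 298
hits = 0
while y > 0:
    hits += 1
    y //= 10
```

Count digits by repeated division by 10
`hits` takes the values: 0 → 1 → 2 → 3

Answer: 3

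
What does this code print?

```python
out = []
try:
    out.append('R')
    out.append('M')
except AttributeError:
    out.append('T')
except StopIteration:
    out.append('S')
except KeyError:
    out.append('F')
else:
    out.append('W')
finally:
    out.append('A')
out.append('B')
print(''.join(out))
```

Execution trace: 'R' (try body) → 'M' (try body, no exception) → 'W' (else) → 'A' (finally) → 'B' (after the try/except). Output: RMWAB

Answer: RMWAB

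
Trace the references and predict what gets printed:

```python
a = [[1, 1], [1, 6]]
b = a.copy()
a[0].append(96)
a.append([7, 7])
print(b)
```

Key concept: shallow copy with nested lists.
Step by step:
`a = [[1, 1], [1, 6]]` → a = [[1, 1], [1, 6]]
`b = a.copy()` → b = [[1, 1], [1, 6]]
`a[0].append(96)` → a = [[1, 1, 96], [1, 6]]; b = [[1, 1, 96], [1, 6]]
`a.append([7, 7])` → a = [[1, 1, 96], [1, 6], [7, 7]]
`print(b)` → prints [[1, 1, 96], [1, 6]]

Answer: [[1, 1, 96], [1, 6]]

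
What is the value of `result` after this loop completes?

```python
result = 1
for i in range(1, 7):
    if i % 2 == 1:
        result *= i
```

Product of odd numbers 1 to 6
`result` takes the values: 1 → 3 → 15

Answer: 15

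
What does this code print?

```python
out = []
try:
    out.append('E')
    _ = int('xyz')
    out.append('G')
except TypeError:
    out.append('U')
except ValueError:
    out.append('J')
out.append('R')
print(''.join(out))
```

Execution trace: 'E' (try body) → 'J' (except ValueError) → 'R' (after the try/except). Output: EJR

Answer: EJR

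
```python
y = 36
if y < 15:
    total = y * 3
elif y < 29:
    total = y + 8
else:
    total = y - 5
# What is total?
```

Trace:
`y = 36` → y = 36
`if y < 15: ...` → y < 15 is False, y < 29 is False, take else branch → total = 31
So total = 31

Answer: 31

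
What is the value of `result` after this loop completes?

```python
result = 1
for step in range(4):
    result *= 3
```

3^4 = 81
`result` takes the values: 1 → 3 → 9 → 27 → 81

Answer: 81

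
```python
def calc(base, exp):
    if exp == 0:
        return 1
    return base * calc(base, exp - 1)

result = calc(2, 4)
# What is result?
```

calc(2, 4) = 2 * 2 * 2 * 2 = 16

Answer: 16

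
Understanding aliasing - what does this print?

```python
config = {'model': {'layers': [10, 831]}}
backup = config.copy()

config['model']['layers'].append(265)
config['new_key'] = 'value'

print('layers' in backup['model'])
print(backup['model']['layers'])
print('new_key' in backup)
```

Key concept: shallow copy gotcha with nested dict.
Step by step:
`config = {'model': {'layers': [10, 831]}}` → config = {'model': {'layers': [10, 831]}}
`backup = config.copy()` → backup = {'model': {'layers': [10, 831]}}
`config['model']['layers'].append(265)` → config = {'model': {'layers': [10, 831, 265]}}; backup = {'model': {'layers': [10, 831, 265]}}
`config['new_key'] = 'value'` → config = {'model': {'layers': [10, 831, 265]}, 'new_key': 'value'}
`print('layers' in backup['model'])` → prints True
`print(backup['model']['layers'])` → prints [10, 831, 265]
`print('new_key' in backup)` → prints False

Answer:
True
[10, 831, 265]
False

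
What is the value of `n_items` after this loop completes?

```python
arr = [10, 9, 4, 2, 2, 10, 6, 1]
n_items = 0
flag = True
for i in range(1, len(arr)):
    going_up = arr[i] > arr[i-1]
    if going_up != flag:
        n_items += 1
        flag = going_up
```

Count direction changes in [10, 9, 4, 2, 2, 10, 6, 1]
`n_items` takes the values: 0 → 1 → 2 → 3

Answer: 3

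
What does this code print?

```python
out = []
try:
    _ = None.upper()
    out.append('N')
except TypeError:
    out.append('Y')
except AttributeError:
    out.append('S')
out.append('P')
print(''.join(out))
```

Execution trace: 'S' (except AttributeError) → 'P' (after the try/except). Output: SP

Answer: SP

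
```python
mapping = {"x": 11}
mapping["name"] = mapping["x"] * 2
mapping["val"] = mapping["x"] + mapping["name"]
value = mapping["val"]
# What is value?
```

Trace:
`mapping = {"x": 11}` → mapping = {'x': 11}
`mapping["name"] = mapping["x"] * 2` → mapping = {'x': 11, 'name': 22}
`mapping["val"] = mapping["x"] + mapping["name"]` → mapping = {'x': 11, 'name': 22, 'val': 33}
`value = mapping["val"]` → value = 33
So value = 33

Answer: 33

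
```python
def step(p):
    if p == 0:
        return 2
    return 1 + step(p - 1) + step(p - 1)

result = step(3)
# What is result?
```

step(p) = 1 + 2·step(p-1), step(0)=2. Closed form: (2+1)·2^3 - 1 = 23.

Answer: 23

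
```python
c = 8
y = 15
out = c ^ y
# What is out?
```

Trace:
`c = 8` → c = 8
`y = 15` → y = 15
`out = c ^ y` → out = 7
So out = 7

Answer: 7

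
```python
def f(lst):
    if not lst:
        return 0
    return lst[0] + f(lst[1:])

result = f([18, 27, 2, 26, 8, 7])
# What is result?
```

18 + 27 + 2 + 26 + 8 + 7 + 0 = 88

Answer: 88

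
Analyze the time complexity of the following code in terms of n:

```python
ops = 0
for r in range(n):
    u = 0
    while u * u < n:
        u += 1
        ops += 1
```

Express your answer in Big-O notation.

Each loop level contributes: n × √n. Multiplying the contributions gives O(n√n).

Answer: O(n√n)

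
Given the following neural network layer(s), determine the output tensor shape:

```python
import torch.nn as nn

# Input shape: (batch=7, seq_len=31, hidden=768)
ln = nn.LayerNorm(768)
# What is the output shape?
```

Input: (7, 31, 768) -> Output: (7, 31, 768)

Answer: (7, 31, 768)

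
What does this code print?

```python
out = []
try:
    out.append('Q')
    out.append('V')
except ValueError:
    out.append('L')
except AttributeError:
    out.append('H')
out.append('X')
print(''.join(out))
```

Execution trace: 'Q' (try body) → 'V' (try body, no exception) → 'X' (after the try/except). Output: QVX

Answer: QVX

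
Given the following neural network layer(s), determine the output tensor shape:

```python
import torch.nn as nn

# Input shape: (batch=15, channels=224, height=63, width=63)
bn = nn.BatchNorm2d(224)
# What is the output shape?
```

Input: (15, 224, 63, 63) -> Output: (15, 224, 63, 63)

Answer: (15, 224, 63, 63)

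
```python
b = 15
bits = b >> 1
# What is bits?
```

Trace:
`b = 15` → b = 15
`bits = b >> 1` → bits = 7
So bits = 7

Answer: 7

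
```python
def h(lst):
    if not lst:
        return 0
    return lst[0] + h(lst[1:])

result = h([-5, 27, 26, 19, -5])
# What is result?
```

(-5) + 27 + 26 + 19 + (-5) + 0 = 62

Answer: 62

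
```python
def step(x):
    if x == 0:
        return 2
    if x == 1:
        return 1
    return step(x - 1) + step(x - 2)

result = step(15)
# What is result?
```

Build up from base cases: step(0)=2, step(1)=1, step(2)=3, step(3)=4, step(4)=7, step(5)=11, step(6)=18, ..., step(15)=1364

Answer: 1364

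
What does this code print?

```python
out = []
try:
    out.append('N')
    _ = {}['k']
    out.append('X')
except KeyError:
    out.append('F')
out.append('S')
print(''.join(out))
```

Execution trace: 'N' (try body) → 'F' (except KeyError) → 'S' (after the try/except). Output: NFS

Answer: NFS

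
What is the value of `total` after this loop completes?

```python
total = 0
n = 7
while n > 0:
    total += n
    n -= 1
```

Sum 7 down to 1
`total` takes the values: 0 → 7 → 13 → 18 → 22 → 25 → 27 → 28

Answer: 28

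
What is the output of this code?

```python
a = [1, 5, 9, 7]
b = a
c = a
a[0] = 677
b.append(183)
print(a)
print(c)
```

Key concept: multiple aliases.
Step by step:
`a = [1, 5, 9, 7]` → a = [1, 5, 9, 7]
`b = a` → b = [1, 5, 9, 7] (same object as a)
`c = a` → c = [1, 5, 9, 7] (same object as a, b)
`a[0] = 677` → a = [677, 5, 9, 7] (same object as b, c); b = [677, 5, 9, 7] (same object as a, c); c = [677, 5, 9, 7] (same object as a, b)
`b.append(183)` → a = [677, 5, 9, 7, 183] (same object as b, c); b = [677, 5, 9, 7, 183] (same object as a, c); c = [677, 5, 9, 7, 183] (same object as a, b)
`print(a)` → prints [677, 5, 9, 7, 183]
`print(c)` → prints [677, 5, 9, 7, 183]

Answer:
[677, 5, 9, 7, 183]
[677, 5, 9, 7, 183]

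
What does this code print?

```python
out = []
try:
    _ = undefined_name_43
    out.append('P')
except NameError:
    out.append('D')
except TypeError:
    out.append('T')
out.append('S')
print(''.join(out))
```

Execution trace: 'D' (except NameError) → 'S' (after the try/except). Output: DS

Answer: DS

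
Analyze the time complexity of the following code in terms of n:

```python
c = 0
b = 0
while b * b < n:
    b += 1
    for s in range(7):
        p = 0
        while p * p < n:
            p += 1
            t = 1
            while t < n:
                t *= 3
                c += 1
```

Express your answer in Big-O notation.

Each loop level contributes: √n × 1 × √n × log n. Multiplying the contributions gives O(n log n).

Answer: O(n log n)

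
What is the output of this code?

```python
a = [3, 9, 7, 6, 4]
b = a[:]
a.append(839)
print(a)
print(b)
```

Key concept: slice [:] creates copy.
Step by step:
`a = [3, 9, 7, 6, 4]` → a = [3, 9, 7, 6, 4]
`b = a[:]` → b = [3, 9, 7, 6, 4]
`a.append(839)` → a = [3, 9, 7, 6, 4, 839]
`print(a)` → prints [3, 9, 7, 6, 4, 839]
`print(b)` → prints [3, 9, 7, 6, 4]

Answer:
[3, 9, 7, 6, 4, 839]
[3, 9, 7, 6, 4]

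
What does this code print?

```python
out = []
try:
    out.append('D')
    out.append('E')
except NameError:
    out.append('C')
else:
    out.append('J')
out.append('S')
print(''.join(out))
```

Execution trace: 'D' (try body) → 'E' (try body, no exception) → 'J' (else) → 'S' (after the try/except). Output: DEJS

Answer: DEJS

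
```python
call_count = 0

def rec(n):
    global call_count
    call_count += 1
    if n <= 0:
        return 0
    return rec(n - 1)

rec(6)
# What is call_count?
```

Linear recursion stepping by 1: 7 calls from n=6 down to ≤0.

Answer: 7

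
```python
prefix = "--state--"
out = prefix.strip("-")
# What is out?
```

Trace:
`prefix = "--state--"` → prefix = '--state--'
`out = prefix.strip("-")` → out = 'state'
So out = 'state'

Answer: 'state'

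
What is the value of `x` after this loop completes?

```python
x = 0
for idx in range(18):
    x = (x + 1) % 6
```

Increment mod 6, 18 times = 0
`x` takes the values: 0 → 1 → 2 → 3 → 4 → 5 → 0 → 1 → 2 → 3 → 4 → 5 → 0 → 1 → 2 → 3 → 4 → 5 → 0

Answer: 0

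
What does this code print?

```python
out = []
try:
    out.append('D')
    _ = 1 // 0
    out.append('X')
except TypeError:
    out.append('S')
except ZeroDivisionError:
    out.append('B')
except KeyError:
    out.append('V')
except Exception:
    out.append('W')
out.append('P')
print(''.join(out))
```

Execution trace: 'D' (try body) → 'B' (except ZeroDivisionError) → 'P' (after the try/except). Output: DBP

Answer: DBP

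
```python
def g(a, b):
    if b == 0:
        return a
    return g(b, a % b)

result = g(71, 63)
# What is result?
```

g(71, 63) -> g(63, 8) -> g(8, 7) -> g(7, 1) -> g(1, 0) -> 1

Answer: 1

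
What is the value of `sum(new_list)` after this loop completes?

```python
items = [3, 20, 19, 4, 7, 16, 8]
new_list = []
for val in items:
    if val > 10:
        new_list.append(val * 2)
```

Sum of doubled values > 10
`new_list` takes the values: [] → [40] → [40, 38] → [40, 38, 32]
So `sum(new_list)` = 110

Answer: 110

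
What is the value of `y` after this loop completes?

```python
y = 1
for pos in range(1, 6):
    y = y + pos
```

Start at 1, add 1 through 5
`y` takes the values: 1 → 2 → 4 → 7 → 11 → 16

Answer: 16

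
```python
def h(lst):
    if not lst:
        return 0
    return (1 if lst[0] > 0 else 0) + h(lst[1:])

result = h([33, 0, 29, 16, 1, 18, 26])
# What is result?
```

Count of positive elements in [33, 0, 29, 16, 1, 18, 26] = 6

Answer: 6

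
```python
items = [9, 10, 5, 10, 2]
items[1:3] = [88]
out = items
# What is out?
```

Trace:
`items = [9, 10, 5, 10, 2]` → items = [9, 10, 5, 10, 2]
`items[1:3] = [88]` → items = [9, 88, 10, 2]
`out = items` → out = [9, 88, 10, 2]
So out = [9, 88, 10, 2]

Answer: [9, 88, 10, 2]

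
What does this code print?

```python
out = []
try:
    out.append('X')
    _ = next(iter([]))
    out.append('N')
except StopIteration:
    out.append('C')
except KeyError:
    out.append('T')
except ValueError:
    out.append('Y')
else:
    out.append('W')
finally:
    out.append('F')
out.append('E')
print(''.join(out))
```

Execution trace: 'X' (try body) → 'C' (except StopIteration) → 'F' (finally) → 'E' (after the try/except). Output: XCFE

Answer: XCFE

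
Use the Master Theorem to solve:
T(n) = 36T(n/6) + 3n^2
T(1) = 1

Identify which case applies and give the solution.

a=36, b=6, f(n)=3n^2. log_6(36) = 2. Since c=2 = 2, Case 2 applies: T(n) = Θ(n^log_b(a) · log n) = O(n^2 log n).

Answer: O(n^2 log n) - Case 2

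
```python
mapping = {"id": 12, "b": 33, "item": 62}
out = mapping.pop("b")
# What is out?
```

Trace:
`mapping = {"id": 12, "b": 33, "item": 62}` → mapping = {'id': 12, 'b': 33, 'item': 62}
`out = mapping.pop("b")` → mapping = {'id': 12, 'item': 62}; out = 33
So out = 33

Answer: 33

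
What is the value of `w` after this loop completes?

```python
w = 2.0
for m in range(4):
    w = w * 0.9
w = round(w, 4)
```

Exponential decay: 2.0 * 0.9^4
`w` takes the values: 2.0 → 1.8 → 1.62 → 1.458 → 1.3122

Answer: 1.3122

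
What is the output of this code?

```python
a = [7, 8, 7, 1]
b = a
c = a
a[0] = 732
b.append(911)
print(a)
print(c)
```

Key concept: multiple aliases.
Step by step:
`a = [7, 8, 7, 1]` → a = [7, 8, 7, 1]
`b = a` → b = [7, 8, 7, 1] (same object as a)
`c = a` → c = [7, 8, 7, 1] (same object as a, b)
`a[0] = 732` → a = [732, 8, 7, 1] (same object as b, c); b = [732, 8, 7, 1] (same object as a, c); c = [732, 8, 7, 1] (same object as a, b)
`b.append(911)` → a = [732, 8, 7, 1, 911] (same object as b, c); b = [732, 8, 7, 1, 911] (same object as a, c); c = [732, 8, 7, 1, 911] (same object as a, b)
`print(a)` → prints [732, 8, 7, 1, 911]
`print(c)` → prints [732, 8, 7, 1, 911]

Answer:
[732, 8, 7, 1, 911]
[732, 8, 7, 1, 911]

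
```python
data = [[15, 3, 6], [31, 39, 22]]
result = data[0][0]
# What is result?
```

Trace:
`data = [[15, 3, 6], [31, 39, 22]]` → data = [[15, 3, 6], [31, 39, 22]]
`result = data[0][0]` → result = 15
So result = 15

Answer: 15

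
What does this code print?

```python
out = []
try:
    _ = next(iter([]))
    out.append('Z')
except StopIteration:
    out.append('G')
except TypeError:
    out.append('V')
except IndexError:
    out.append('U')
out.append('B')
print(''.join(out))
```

Execution trace: 'G' (except StopIteration) → 'B' (after the try/except). Output: GB

Answer: GB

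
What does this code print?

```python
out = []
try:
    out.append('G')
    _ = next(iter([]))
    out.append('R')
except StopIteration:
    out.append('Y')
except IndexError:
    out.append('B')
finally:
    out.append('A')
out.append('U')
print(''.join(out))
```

Execution trace: 'G' (try body) → 'Y' (except StopIteration) → 'A' (finally) → 'U' (after the try/except). Output: GYAU

Answer: GYAU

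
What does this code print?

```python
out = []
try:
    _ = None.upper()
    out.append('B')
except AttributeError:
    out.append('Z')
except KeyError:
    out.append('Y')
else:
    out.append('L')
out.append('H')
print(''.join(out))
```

Execution trace: 'Z' (except AttributeError) → 'H' (after the try/except). Output: ZH

Answer: ZH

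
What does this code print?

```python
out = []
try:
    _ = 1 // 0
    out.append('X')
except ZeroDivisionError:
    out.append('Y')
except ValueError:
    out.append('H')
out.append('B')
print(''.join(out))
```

Execution trace: 'Y' (except ZeroDivisionError) → 'B' (after the try/except). Output: YB

Answer: YB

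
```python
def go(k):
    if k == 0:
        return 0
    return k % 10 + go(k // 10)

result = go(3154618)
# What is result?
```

Sum of digits of 3154618: 8 + 1 + 6 + 4 + 5 + 1 + 3 = 28

Answer: 28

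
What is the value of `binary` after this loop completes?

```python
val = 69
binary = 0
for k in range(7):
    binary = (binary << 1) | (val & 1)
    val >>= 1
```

Reverse lowest 7 bits of 69
`binary` takes the values: 0 → 1 → 2 → 5 → 10 → 20 → 40 → 81

Answer: 81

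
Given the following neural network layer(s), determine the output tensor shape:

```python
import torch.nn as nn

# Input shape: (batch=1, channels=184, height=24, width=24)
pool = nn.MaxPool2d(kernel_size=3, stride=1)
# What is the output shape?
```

Input: (1, 184, 24, 24) -> Output: (1, 184, 22, 22)

Answer: (1, 184, 22, 22)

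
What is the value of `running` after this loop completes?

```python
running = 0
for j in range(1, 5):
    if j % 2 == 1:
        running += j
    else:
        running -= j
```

Add odd, subtract even
`running` takes the values: 0 → 1 → -1 → 2 → -2

Answer: -2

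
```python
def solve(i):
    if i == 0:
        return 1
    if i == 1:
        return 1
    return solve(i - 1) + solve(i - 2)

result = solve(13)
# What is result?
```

Build up from base cases: solve(0)=1, solve(1)=1, solve(2)=2, solve(3)=3, solve(4)=5, solve(5)=8, solve(6)=13, ..., solve(13)=377

Answer: 377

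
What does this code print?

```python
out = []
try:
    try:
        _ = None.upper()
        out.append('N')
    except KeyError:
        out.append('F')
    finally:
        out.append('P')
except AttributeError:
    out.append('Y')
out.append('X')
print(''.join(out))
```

Execution trace: 'P' (inner finally) → 'Y' (outer except AttributeError) → 'X' (after the try/except). Output: PYX

Answer: PYX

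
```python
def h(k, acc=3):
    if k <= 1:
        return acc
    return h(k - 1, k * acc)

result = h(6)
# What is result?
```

Accumulator trace (n, acc): (6, 3) -> (5, 18) -> (4, 90) -> (3, 360) -> (2, 1080) -> (1, 2160) -> return 2160

Answer: 2160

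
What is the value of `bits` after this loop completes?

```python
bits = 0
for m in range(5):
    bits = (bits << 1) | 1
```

Build 5 consecutive 1-bits: 0b11111
`bits` takes the values: 0 → 1 → 3 → 7 → 15 → 31

Answer: 31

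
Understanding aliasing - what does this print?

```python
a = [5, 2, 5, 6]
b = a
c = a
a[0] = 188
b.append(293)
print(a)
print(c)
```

Key concept: multiple aliases.
Step by step:
`a = [5, 2, 5, 6]` → a = [5, 2, 5, 6]
`b = a` → b = [5, 2, 5, 6] (same object as a)
`c = a` → c = [5, 2, 5, 6] (same object as a, b)
`a[0] = 188` → a = [188, 2, 5, 6] (same object as b, c); b = [188, 2, 5, 6] (same object as a, c); c = [188, 2, 5, 6] (same object as a, b)
`b.append(293)` → a = [188, 2, 5, 6, 293] (same object as b, c); b = [188, 2, 5, 6, 293] (same object as a, c); c = [188, 2, 5, 6, 293] (same object as a, b)
`print(a)` → prints [188, 2, 5, 6, 293]
`print(c)` → prints [188, 2, 5, 6, 293]

Answer:
[188, 2, 5, 6, 293]
[188, 2, 5, 6, 293]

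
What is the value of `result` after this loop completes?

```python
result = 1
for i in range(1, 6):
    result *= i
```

5! = 120
`result` takes the values: 1 → 2 → 6 → 24 → 120

Answer: 120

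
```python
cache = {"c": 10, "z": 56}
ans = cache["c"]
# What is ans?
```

Trace:
`cache = {"c": 10, "z": 56}` → cache = {'c': 10, 'z': 56}
`ans = cache["c"]` → ans = 10
So ans = 10

Answer: 10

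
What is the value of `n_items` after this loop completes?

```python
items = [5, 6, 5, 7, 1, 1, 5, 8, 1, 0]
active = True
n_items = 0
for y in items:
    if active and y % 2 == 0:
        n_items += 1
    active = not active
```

Count even values at even positions
`n_items` takes the values: 0

Answer: 0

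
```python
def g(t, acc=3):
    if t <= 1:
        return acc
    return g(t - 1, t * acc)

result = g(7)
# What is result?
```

Accumulator trace (n, acc): (7, 3) -> (6, 21) -> (5, 126) -> (4, 630) -> (3, 2520) -> (2, 7560) -> (1, 15120) -> return 15120

Answer: 15120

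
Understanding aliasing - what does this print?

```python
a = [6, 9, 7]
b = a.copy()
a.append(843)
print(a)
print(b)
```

Key concept: list.copy() creates independent copy.
Step by step:
`a = [6, 9, 7]` → a = [6, 9, 7]
`b = a.copy()` → b = [6, 9, 7]
`a.append(843)` → a = [6, 9, 7, 843]
`print(a)` → prints [6, 9, 7, 843]
`print(b)` → prints [6, 9, 7]

Answer:
[6, 9, 7, 843]
[6, 9, 7]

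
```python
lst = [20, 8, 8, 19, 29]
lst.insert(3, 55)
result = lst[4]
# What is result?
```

Trace:
`lst = [20, 8, 8, 19, 29]` → lst = [20, 8, 8, 19, 29]
`lst.insert(3, 55)` → lst = [20, 8, 8, 55, 19, 29]
`result = lst[4]` → result = 19
So result = 19

Answer: 19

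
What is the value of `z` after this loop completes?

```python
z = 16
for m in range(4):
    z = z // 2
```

Halve 4 times: 16 // 2^4 = 1
`z` takes the values: 16 → 8 → 4 → 2 → 1

Answer: 1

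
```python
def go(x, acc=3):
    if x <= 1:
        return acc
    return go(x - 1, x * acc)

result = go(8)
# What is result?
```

Accumulator trace (n, acc): (8, 3) -> (7, 24) -> (6, 168) -> (5, 1008) -> (4, 5040) -> (3, 20160) -> (2, 60480) -> (1, 120960) -> return 120960

Answer: 120960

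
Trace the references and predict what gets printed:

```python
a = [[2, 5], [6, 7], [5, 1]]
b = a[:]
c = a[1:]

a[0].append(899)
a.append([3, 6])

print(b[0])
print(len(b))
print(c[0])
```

Key concept: slice with nested mutation.
Step by step:
`a = [[2, 5], [6, 7], [5, 1]]` → a = [[2, 5], [6, 7], [5, 1]]
`b = a[:]` → b = [[2, 5], [6, 7], [5, 1]]
`c = a[1:]` → c = [[6, 7], [5, 1]]
`a[0].append(899)` → a = [[2, 5, 899], [6, 7], [5, 1]]; b = [[2, 5, 899], [6, 7], [5, 1]]
`a.append([3, 6])` → a = [[2, 5, 899], [6, 7], [5, 1], [3, 6]]
`print(b[0])` → prints [2, 5, 899]
`print(len(b))` → prints 3
`print(c[0])` → prints [6, 7]

Answer:
[2, 5, 899]
3
[6, 7]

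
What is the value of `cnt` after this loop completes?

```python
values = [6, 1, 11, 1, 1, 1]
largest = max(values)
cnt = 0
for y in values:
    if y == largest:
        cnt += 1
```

Count of max value 11 in [6, 1, 11, 1, 1, 1]
`cnt` takes the values: 0 → 1

Answer: 1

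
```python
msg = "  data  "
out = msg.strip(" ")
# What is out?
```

Trace:
`msg = "  data  "` → msg = '  data  '
`out = msg.strip(" ")` → out = 'data'
So out = 'data'

Answer: 'data'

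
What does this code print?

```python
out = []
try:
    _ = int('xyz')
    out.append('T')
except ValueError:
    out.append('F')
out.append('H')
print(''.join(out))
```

Execution trace: 'F' (except ValueError) → 'H' (after the try/except). Output: FH

Answer: FH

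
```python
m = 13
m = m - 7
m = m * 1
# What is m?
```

Trace:
`m = 13` → m = 13
`m = m - 7` → m = 6
`m = m * 1` → m = 6
So m = 6

Answer: 6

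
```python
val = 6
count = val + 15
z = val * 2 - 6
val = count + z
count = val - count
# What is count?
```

Trace:
`val = 6` → val = 6
`count = val + 15` → count = 21
`z = val * 2 - 6` → z = 6
`val = count + z` → val = 27
`count = val - count` → count = 6
So count = 6

Answer: 6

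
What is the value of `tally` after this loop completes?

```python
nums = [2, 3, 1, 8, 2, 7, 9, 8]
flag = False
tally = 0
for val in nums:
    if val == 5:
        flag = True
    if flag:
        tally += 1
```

Count elements after first 5 in [2, 3, 1, 8, 2, 7, 9, 8]
`tally` takes the values: 0

Answer: 0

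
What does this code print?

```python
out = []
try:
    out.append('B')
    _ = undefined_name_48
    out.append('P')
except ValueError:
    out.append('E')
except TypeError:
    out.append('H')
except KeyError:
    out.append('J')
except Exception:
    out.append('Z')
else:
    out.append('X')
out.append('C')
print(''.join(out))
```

Execution trace: 'B' (try body) → 'Z' (except Exception) → 'C' (after the try/except). Output: BZC

Answer: BZC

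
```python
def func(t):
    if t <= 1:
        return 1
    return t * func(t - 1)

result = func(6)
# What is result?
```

func(6) = 6 * 5 * 4 * 3 * 2 * 1 = 720

Answer: 720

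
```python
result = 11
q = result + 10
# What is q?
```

Trace:
`result = 11` → result = 11
`q = result + 10` → q = 21
So q = 21

Answer: 21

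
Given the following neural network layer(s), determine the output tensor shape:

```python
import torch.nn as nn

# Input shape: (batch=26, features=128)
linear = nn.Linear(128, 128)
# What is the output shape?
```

Input: (26, 128) -> Output: (26, 128)

Answer: (26, 128)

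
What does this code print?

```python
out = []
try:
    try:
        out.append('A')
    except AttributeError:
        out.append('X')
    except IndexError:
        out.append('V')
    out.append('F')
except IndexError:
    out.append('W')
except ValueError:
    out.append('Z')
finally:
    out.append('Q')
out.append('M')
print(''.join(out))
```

Execution trace: 'A' (inner try body, no exception) → 'F' (try body, no exception) → 'Q' (finally) → 'M' (after the try/except). Output: AFQM

Answer: AFQM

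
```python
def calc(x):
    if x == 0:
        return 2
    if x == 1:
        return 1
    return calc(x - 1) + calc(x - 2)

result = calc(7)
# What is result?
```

Build up from base cases: calc(0)=2, calc(1)=1, calc(2)=3, calc(3)=4, calc(4)=7, calc(5)=11, calc(6)=18, ..., calc(7)=29

Answer: 29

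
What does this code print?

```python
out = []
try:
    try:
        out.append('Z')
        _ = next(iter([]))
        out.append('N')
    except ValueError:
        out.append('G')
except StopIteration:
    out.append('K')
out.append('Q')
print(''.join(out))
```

Execution trace: 'Z' (try body) → 'K' (outer except StopIteration) → 'Q' (after the try/except). Output: ZKQ

Answer: ZKQ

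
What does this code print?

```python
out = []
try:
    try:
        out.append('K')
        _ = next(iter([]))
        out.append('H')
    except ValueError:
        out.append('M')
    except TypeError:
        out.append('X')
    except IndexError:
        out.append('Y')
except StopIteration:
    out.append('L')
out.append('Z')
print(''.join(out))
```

Execution trace: 'K' (try body) → 'L' (outer except StopIteration) → 'Z' (after the try/except). Output: KLZ

Answer: KLZ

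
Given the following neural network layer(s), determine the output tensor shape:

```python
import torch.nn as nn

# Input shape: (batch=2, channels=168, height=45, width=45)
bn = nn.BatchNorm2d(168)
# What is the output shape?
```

Input: (2, 168, 45, 45) -> Output: (2, 168, 45, 45)

Answer: (2, 168, 45, 45)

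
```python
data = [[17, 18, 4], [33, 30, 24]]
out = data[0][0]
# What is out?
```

Trace:
`data = [[17, 18, 4], [33, 30, 24]]` → data = [[17, 18, 4], [33, 30, 24]]
`out = data[0][0]` → out = 17
So out = 17

Answer: 17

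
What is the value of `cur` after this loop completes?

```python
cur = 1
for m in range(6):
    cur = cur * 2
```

Multiply by 2, 6 times: 1 * 2^6 = 64
`cur` takes the values: 1 → 2 → 4 → 8 → 16 → 32 → 64

Answer: 64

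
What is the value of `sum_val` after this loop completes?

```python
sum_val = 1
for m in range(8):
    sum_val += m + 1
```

Start at 1, add 1 to 8 = 37
`sum_val` takes the values: 1 → 2 → 4 → 7 → 11 → 16 → 22 → 29 → 37

Answer: 37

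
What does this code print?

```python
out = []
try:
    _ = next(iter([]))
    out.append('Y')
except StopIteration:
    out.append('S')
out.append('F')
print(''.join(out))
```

Execution trace: 'S' (except StopIteration) → 'F' (after the try/except). Output: SF

Answer: SF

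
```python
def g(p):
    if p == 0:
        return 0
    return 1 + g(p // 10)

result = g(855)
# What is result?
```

Count of digits of 855: 3

Answer: 3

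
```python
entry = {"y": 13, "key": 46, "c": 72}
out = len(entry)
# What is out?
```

Trace:
`entry = {"y": 13, "key": 46, "c": 72}` → entry = {'y': 13, 'key': 46, 'c': 72}
`out = len(entry)` → out = 3
So out = 3

Answer: 3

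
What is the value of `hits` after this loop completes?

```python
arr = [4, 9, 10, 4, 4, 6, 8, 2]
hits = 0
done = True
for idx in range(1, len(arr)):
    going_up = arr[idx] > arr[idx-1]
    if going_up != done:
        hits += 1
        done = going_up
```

Count direction changes in [4, 9, 10, 4, 4, 6, 8, 2]
`hits` takes the values: 0 → 1 → 2 → 3

Answer: 3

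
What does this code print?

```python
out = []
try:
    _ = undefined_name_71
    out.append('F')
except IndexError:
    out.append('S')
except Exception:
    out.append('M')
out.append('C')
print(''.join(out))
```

Execution trace: 'M' (except Exception) → 'C' (after the try/except). Output: MC

Answer: MC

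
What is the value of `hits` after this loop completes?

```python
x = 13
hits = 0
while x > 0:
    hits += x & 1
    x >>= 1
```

Count set bits in 13 (binary: 0b1101)
`hits` takes the values: 0 → 1 → 2 → 3

Answer: 3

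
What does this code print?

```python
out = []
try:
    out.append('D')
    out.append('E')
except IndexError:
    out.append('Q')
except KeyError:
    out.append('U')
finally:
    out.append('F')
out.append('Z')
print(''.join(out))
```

Execution trace: 'D' (try body) → 'E' (try body, no exception) → 'F' (finally) → 'Z' (after the try/except). Output: DEFZ

Answer: DEFZ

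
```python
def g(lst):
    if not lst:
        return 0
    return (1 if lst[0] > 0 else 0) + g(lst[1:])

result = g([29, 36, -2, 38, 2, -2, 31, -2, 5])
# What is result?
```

Count of positive elements in [29, 36, -2, 38, 2, -2, 31, -2, 5] = 6

Answer: 6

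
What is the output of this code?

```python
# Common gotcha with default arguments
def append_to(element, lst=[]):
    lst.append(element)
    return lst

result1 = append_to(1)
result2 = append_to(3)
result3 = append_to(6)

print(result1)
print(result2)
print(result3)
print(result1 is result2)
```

Key concept: mutable default argument gotcha.
Step by step:
`result1 = append_to(1)` → result1 = [1]
`result2 = append_to(3)` → result1 = [1, 3] (same object as result2); result2 = [1, 3] (same object as result1)
`result3 = append_to(6)` → result1 = [1, 3, 6] (same object as result2, result3); result2 = [1, 3, 6] (same object as result1, result3); result3 = [1, 3, 6] (same object as result1, result2)
`print(result1)` → prints [1, 3, 6]
`print(result2)` → prints [1, 3, 6]
`print(result3)` → prints [1, 3, 6]
`print(result1 is result2)` → prints True

Answer:
[1, 3, 6]
[1, 3, 6]
[1, 3, 6]
True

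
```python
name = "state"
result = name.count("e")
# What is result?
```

Trace:
`name = "state"` → name = 'state'
`result = name.count("e")` → result = 1
So result = 1

Answer: 1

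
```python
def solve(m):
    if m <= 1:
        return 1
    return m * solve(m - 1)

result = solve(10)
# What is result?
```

solve(10) = 10 * 9 * 8 * 7 * 6 * 5 * 4 * 3 * 2 * 1 = 3628800

Answer: 3628800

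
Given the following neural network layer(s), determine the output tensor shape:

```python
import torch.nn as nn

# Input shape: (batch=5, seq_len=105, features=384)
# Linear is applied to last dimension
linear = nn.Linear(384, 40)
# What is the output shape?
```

Input: (5, 105, 384) -> Output: (5, 105, 40)

Answer: (5, 105, 40)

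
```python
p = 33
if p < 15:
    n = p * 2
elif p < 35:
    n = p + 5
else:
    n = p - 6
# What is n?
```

Trace:
`p = 33` → p = 33
`if p < 15: ...` → p < 15 is False, p < 35 is True → n = 38
So n = 38

Answer: 38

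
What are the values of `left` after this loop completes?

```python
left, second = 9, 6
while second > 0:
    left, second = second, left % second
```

GCD of 9 and 6
`left` takes the values: 9 → 6 → 3

Answer: 3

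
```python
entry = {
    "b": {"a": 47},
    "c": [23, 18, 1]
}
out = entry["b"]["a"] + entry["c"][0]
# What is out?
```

Trace:
`entry = { ...` → entry = {'b': {'a': 47}, 'c': [23, 18, 1]}
`out = entry["b"]["a"] + entry["c"][0]` → out = 70
So out = 70

Answer: 70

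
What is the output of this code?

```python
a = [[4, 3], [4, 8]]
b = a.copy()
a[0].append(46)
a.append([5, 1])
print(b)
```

Key concept: shallow copy with nested lists.
Step by step:
`a = [[4, 3], [4, 8]]` → a = [[4, 3], [4, 8]]
`b = a.copy()` → b = [[4, 3], [4, 8]]
`a[0].append(46)` → a = [[4, 3, 46], [4, 8]]; b = [[4, 3, 46], [4, 8]]
`a.append([5, 1])` → a = [[4, 3, 46], [4, 8], [5, 1]]
`print(b)` → prints [[4, 3, 46], [4, 8]]

Answer: [[4, 3, 46], [4, 8]]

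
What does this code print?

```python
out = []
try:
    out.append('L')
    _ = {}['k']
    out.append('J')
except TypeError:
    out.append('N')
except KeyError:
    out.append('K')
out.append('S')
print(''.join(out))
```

Execution trace: 'L' (try body) → 'K' (except KeyError) → 'S' (after the try/except). Output: LKS

Answer: LKS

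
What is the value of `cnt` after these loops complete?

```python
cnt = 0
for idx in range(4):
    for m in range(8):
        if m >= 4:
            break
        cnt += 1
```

Inner breaks at 4, outer runs 4 times
`cnt` takes the values: 0 → 1 → 2 → 3 → 4 → 5 → 6 → 7 → 8 → 9 → 10 → 11 → 12 → 13 → 14 → 15 → 16

Answer: 16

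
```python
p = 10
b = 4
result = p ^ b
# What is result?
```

Trace:
`p = 10` → p = 10
`b = 4` → b = 4
`result = p ^ b` → result = 14
So result = 14

Answer: 14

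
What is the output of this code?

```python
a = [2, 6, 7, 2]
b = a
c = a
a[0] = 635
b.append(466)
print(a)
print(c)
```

Key concept: multiple aliases.
Step by step:
`a = [2, 6, 7, 2]` → a = [2, 6, 7, 2]
`b = a` → b = [2, 6, 7, 2] (same object as a)
`c = a` → c = [2, 6, 7, 2] (same object as a, b)
`a[0] = 635` → a = [635, 6, 7, 2] (same object as b, c); b = [635, 6, 7, 2] (same object as a, c); c = [635, 6, 7, 2] (same object as a, b)
`b.append(466)` → a = [635, 6, 7, 2, 466] (same object as b, c); b = [635, 6, 7, 2, 466] (same object as a, c); c = [635, 6, 7, 2, 466] (same object as a, b)
`print(a)` → prints [635, 6, 7, 2, 466]
`print(c)` → prints [635, 6, 7, 2, 466]

Answer:
[635, 6, 7, 2, 466]
[635, 6, 7, 2, 466]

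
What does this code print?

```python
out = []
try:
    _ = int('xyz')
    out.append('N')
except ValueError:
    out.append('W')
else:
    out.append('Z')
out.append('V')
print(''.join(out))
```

Execution trace: 'W' (except ValueError) → 'V' (after the try/except). Output: WV

Answer: WV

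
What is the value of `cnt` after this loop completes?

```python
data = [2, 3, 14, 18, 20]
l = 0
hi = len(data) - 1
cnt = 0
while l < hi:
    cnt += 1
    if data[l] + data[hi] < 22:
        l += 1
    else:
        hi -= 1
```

Steps to find pair summing to 22
`cnt` takes the values: 0 → 1 → 2 → 3 → 4

Answer: 4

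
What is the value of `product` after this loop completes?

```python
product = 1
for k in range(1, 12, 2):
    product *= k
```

Product of 1, 3, 5, ... up to 11
`product` takes the values: 1 → 3 → 15 → 105 → 945 → 10395

Answer: 10395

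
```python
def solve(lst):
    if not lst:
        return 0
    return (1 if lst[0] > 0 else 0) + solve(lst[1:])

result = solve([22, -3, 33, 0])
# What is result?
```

Count of positive elements in [22, -3, 33, 0] = 2

Answer: 2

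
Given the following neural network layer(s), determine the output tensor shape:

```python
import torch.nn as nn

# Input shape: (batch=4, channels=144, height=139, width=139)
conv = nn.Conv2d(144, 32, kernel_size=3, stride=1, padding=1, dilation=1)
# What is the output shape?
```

Input: (4, 144, 139, 139) -> Output: (4, 32, 139, 139)

Answer: (4, 32, 139, 139)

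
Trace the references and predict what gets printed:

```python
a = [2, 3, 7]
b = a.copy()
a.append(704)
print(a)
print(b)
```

Key concept: list.copy() creates independent copy.
Step by step:
`a = [2, 3, 7]` → a = [2, 3, 7]
`b = a.copy()` → b = [2, 3, 7]
`a.append(704)` → a = [2, 3, 7, 704]
`print(a)` → prints [2, 3, 7, 704]
`print(b)` → prints [2, 3, 7]

Answer:
[2, 3, 7, 704]
[2, 3, 7]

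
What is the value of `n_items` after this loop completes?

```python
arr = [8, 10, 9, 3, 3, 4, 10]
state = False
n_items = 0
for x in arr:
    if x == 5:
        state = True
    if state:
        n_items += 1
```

Count elements after first 5 in [8, 10, 9, 3, 3, 4, 10]
`n_items` takes the values: 0

Answer: 0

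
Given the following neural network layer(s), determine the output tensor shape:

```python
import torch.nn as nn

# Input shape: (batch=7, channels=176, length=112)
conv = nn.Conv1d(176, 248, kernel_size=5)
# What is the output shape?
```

Input: (7, 176, 112) -> Output: (7, 248, 108)

Answer: (7, 248, 108)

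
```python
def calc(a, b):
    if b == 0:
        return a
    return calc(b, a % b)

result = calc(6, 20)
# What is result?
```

calc(6, 20) -> calc(20, 6) -> calc(6, 2) -> calc(2, 0) -> 2

Answer: 2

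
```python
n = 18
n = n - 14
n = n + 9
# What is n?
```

Trace:
`n = 18` → n = 18
`n = n - 14` → n = 4
`n = n + 9` → n = 13
So n = 13

Answer: 13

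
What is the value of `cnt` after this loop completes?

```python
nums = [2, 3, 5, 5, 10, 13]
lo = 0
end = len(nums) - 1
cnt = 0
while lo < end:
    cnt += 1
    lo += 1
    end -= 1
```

Iterations until pointers meet (list length 6)
`cnt` takes the values: 0 → 1 → 2 → 3

Answer: 3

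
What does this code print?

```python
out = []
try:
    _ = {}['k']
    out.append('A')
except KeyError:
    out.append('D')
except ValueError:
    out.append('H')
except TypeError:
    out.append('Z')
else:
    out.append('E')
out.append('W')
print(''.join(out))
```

Execution trace: 'D' (except KeyError) → 'W' (after the try/except). Output: DW

Answer: DW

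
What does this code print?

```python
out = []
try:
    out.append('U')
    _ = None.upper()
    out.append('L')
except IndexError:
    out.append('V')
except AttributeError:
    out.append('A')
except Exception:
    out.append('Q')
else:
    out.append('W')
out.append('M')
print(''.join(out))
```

Execution trace: 'U' (try body) → 'A' (except AttributeError) → 'M' (after the try/except). Output: UAM

Answer: UAM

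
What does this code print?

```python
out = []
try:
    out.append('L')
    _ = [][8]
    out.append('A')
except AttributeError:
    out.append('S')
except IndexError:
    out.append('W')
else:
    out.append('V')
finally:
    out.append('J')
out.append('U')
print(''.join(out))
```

Execution trace: 'L' (try body) → 'W' (except IndexError) → 'J' (finally) → 'U' (after the try/except). Output: LWJU

Answer: LWJU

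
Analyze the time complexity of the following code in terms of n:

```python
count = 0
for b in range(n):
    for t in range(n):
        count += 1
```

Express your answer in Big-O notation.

Each loop level contributes: n × n. Multiplying the contributions gives O(n^2).

Answer: O(n^2)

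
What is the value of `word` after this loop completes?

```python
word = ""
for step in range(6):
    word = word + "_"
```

Repeat '_' 6 times
`word` takes the values: "" → "_" → "__" → "___" → "____" → "_____" → "______"

Answer: "______"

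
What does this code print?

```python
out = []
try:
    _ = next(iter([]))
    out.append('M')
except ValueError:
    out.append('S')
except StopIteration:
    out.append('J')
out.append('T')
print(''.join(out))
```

Execution trace: 'J' (except StopIteration) → 'T' (after the try/except). Output: JT

Answer: JT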